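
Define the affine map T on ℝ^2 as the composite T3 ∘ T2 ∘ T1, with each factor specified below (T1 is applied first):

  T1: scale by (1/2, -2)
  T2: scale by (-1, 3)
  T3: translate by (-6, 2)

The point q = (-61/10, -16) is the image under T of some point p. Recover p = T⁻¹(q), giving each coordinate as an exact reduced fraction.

p = (1/5, 3)

T1 = [1/2 0 0; 0 -2 0; 0 0 1]
T2·T1 = [-1/2 0 0; 0 -6 0; 0 0 1]
T3·…·T1 = [-1/2 0 -6; 0 -6 2; 0 0 1]
det M = 3; M⁻¹ = [-2 0 -12; 0 -1/6 1/3; 0 0 1]
M⁻¹ · (-61/10, -16)ᵀ = (1/5, 3)ᵀ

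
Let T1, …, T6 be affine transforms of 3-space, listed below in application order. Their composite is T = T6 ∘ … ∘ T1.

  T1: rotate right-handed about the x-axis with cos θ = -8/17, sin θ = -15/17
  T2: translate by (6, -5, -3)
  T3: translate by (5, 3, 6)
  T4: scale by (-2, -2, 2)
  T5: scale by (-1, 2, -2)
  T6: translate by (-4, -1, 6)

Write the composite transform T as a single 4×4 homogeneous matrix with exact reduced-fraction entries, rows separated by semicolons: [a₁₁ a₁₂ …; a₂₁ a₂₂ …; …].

T1 = [1 0 0 0; 0 -8/17 15/17 0; 0 -15/17 -8/17 0; 0 0 0 1]
T2·T1 = [1 0 0 6; 0 -8/17 15/17 -5; 0 -15/17 -8/17 -3; 0 0 0 1]
T3·…·T1 = [1 0 0 11; 0 -8/17 15/17 -2; 0 -15/17 -8/17 3; 0 0 0 1]
T4·…·T1 = [-2 0 0 -22; 0 16/17 -30/17 4; 0 -30/17 -16/17 6; 0 0 0 1]
T5·…·T1 = [2 0 0 22; 0 32/17 -60/17 8; 0 60/17 32/17 -12; 0 0 0 1]
T6·…·T1 = [2 0 0 18; 0 32/17 -60/17 7; 0 60/17 32/17 -6; 0 0 0 1]

T = [2 0 0 18; 0 32/17 -60/17 7; 0 60/17 32/17 -6; 0 0 0 1]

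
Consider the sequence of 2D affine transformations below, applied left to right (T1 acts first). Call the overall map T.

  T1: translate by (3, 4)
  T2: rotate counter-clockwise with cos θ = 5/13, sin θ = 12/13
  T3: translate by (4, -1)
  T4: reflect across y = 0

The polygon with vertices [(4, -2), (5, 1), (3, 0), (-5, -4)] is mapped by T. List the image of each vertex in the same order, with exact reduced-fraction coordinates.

image vertices: (63/13, -81/13), (32/13, -108/13), (34/13, -79/13), (42/13, 37/13)

T1 translate by (3, 4): (4, -2) → (7, 2); (5, 1) → (8, 5); (3, 0) → (6, 4); (-5, -4) → (-2, 0)
T2 rotate counter-clockwise with cos θ = 5/13, sin θ = 12/13: (7, 2) → (11/13, 94/13); (8, 5) → (-20/13, 121/13); (6, 4) → (-18/13, 92/13); (-2, 0) → (-10/13, -24/13)
T3 translate by (4, -1): (11/13, 94/13) → (63/13, 81/13); (-20/13, 121/13) → (32/13, 108/13); (-18/13, 92/13) → (34/13, 79/13); (-10/13, -24/13) → (42/13, -37/13)
T4 reflect across y = 0: (63/13, 81/13) → (63/13, -81/13); (32/13, 108/13) → (32/13, -108/13); (34/13, 79/13) → (34/13, -79/13); (42/13, -37/13) → (42/13, 37/13)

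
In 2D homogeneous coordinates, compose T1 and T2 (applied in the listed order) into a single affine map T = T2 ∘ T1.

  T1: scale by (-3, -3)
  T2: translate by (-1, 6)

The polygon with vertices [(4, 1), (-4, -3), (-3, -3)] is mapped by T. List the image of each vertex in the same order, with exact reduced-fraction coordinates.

T1 scale by (-3, -3): (4, 1) → (-12, -3); (-4, -3) → (12, 9); (-3, -3) → (9, 9)
T2 translate by (-1, 6): (-12, -3) → (-13, 3); (12, 9) → (11, 15); (9, 9) → (8, 15)

image vertices: (-13, 3), (11, 15), (8, 15)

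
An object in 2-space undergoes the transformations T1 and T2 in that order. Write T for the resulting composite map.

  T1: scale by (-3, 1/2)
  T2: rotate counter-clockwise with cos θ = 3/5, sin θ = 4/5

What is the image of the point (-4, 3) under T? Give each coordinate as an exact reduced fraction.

T(p) = (6, 21/2)

T1 scale by (-3, 1/2): (-4, 3) → (12, 3/2)
T2 rotate counter-clockwise with cos θ = 3/5, sin θ = 4/5: (12, 3/2) → (6, 21/2)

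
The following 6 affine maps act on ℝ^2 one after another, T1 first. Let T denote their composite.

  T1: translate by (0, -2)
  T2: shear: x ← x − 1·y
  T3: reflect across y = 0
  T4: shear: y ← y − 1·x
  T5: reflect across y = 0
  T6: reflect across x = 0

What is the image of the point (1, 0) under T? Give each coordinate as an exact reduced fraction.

T1 translate by (0, -2): (1, 0) → (1, -2)
T2 shear: x ← x − 1·y: (1, -2) → (3, -2)
T3 reflect across y = 0: (3, -2) → (3, 2)
T4 shear: y ← y − 1·x: (3, 2) → (3, -1)
T5 reflect across y = 0: (3, -1) → (3, 1)
T6 reflect across x = 0: (3, 1) → (-3, 1)

T(p) = (-3, 1)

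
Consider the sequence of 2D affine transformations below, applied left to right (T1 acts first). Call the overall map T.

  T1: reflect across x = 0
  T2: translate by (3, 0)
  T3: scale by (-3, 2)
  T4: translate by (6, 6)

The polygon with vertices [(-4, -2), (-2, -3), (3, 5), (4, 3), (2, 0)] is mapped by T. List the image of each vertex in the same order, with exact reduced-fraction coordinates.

T1 reflect across x = 0: (-4, -2) → (4, -2); (-2, -3) → (2, -3); (3, 5) → (-3, 5); (4, 3) → (-4, 3); (2, 0) → (-2, 0)
T2 translate by (3, 0): (4, -2) → (7, -2); (2, -3) → (5, -3); (-3, 5) → (0, 5); (-4, 3) → (-1, 3); (-2, 0) → (1, 0)
T3 scale by (-3, 2): (7, -2) → (-21, -4); (5, -3) → (-15, -6); (0, 5) → (0, 10); (-1, 3) → (3, 6); (1, 0) → (-3, 0)
T4 translate by (6, 6): (-21, -4) → (-15, 2); (-15, -6) → (-9, 0); (0, 10) → (6, 16); (3, 6) → (9, 12); (-3, 0) → (3, 6)

image vertices: (-15, 2), (-9, 0), (6, 16), (9, 12), (3, 6)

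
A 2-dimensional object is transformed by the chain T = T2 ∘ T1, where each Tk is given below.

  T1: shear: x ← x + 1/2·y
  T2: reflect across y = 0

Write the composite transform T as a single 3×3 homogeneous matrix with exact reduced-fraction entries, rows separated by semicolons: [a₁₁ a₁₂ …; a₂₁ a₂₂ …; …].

T1 = [1 1/2 0; 0 1 0; 0 0 1]
T2·T1 = [1 1/2 0; 0 -1 0; 0 0 1]

T = [1 1/2 0; 0 -1 0; 0 0 1]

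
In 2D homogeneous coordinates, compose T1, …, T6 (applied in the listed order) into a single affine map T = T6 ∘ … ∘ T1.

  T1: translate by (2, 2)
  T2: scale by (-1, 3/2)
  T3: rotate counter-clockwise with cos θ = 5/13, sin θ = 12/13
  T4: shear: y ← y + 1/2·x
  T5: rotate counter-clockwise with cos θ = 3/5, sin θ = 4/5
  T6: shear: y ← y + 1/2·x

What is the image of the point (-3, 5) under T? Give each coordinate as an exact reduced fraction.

T1 translate by (2, 2): (-3, 5) → (-1, 7)
T2 scale by (-1, 3/2): (-1, 7) → (1, 21/2)
T3 rotate counter-clockwise with cos θ = 5/13, sin θ = 12/13: (1, 21/2) → (-121/13, 129/26)
T4 shear: y ← y + 1/2·x: (-121/13, 129/26) → (-121/13, 4/13)
T5 rotate counter-clockwise with cos θ = 3/5, sin θ = 4/5: (-121/13, 4/13) → (-379/65, -472/65)
T6 shear: y ← y + 1/2·x: (-379/65, -472/65) → (-379/65, -1323/130)

T(p) = (-379/65, -1323/130)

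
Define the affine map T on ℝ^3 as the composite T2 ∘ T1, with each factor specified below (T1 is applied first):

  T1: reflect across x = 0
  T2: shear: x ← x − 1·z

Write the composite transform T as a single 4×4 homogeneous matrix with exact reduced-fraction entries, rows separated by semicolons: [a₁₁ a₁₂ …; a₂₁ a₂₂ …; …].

T1 = [-1 0 0 0; 0 1 0 0; 0 0 1 0; 0 0 0 1]
T2·T1 = [-1 0 -1 0; 0 1 0 0; 0 0 1 0; 0 0 0 1]

T = [-1 0 -1 0; 0 1 0 0; 0 0 1 0; 0 0 0 1]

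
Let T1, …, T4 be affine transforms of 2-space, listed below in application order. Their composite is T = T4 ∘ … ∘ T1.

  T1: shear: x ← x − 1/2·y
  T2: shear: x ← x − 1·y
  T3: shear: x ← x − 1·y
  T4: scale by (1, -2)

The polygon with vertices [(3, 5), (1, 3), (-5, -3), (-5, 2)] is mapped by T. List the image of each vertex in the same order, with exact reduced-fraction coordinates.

image vertices: (-19/2, -10), (-13/2, -6), (5/2, 6), (-10, -4)

T1 shear: x ← x − 1/2·y: (3, 5) → (1/2, 5); (1, 3) → (-1/2, 3); (-5, -3) → (-7/2, -3); (-5, 2) → (-6, 2)
T2 shear: x ← x − 1·y: (1/2, 5) → (-9/2, 5); (-1/2, 3) → (-7/2, 3); (-7/2, -3) → (-1/2, -3); (-6, 2) → (-8, 2)
T3 shear: x ← x − 1·y: (-9/2, 5) → (-19/2, 5); (-7/2, 3) → (-13/2, 3); (-1/2, -3) → (5/2, -3); (-8, 2) → (-10, 2)
T4 scale by (1, -2): (-19/2, 5) → (-19/2, -10); (-13/2, 3) → (-13/2, -6); (5/2, -3) → (5/2, 6); (-10, 2) → (-10, -4)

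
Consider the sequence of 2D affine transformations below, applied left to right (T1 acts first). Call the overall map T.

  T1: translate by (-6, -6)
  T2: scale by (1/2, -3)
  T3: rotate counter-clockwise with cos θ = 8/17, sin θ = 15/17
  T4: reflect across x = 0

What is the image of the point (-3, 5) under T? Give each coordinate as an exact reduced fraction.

T1 translate by (-6, -6): (-3, 5) → (-9, -1)
T2 scale by (1/2, -3): (-9, -1) → (-9/2, 3)
T3 rotate counter-clockwise with cos θ = 8/17, sin θ = 15/17: (-9/2, 3) → (-81/17, -87/34)
T4 reflect across x = 0: (-81/17, -87/34) → (81/17, -87/34)

T(p) = (81/17, -87/34)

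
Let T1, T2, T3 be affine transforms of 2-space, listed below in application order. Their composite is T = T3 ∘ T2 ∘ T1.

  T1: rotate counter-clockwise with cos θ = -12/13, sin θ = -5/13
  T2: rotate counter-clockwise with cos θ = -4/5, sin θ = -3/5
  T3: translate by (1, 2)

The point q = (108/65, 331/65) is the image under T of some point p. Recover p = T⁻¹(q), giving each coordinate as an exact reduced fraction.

T1 = [-12/13 5/13 0; -5/13 -12/13 0; 0 0 1]
T2·T1 = [33/65 -56/65 0; 56/65 33/65 0; 0 0 1]
T3·…·T1 = [33/65 -56/65 1; 56/65 33/65 2; 0 0 1]
det M = 1; M⁻¹ = [33/65 56/65 -29/13; -56/65 33/65 -2/13; 0 0 1]
M⁻¹ · (108/65, 331/65)ᵀ = (3, 1)ᵀ

p = (3, 1)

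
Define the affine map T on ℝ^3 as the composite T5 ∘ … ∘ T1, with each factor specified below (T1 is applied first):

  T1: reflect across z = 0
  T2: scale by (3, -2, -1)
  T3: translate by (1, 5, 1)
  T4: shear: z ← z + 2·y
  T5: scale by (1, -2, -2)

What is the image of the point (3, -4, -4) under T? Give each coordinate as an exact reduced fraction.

T1 reflect across z = 0: (3, -4, -4) → (3, -4, 4)
T2 scale by (3, -2, -1): (3, -4, 4) → (9, 8, -4)
T3 translate by (1, 5, 1): (9, 8, -4) → (10, 13, -3)
T4 shear: z ← z + 2·y: (10, 13, -3) → (10, 13, 23)
T5 scale by (1, -2, -2): (10, 13, 23) → (10, -26, -46)

T(p) = (10, -26, -46)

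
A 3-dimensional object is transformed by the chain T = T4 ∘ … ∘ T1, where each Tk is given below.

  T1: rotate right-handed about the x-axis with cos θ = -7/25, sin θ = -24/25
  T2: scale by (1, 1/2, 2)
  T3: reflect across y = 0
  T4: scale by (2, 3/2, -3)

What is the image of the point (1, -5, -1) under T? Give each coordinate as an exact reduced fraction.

T(p) = (2, -33/100, -762/25)

T1 rotate right-handed about the x-axis with cos θ = -7/25, sin θ = -24/25: (1, -5, -1) → (1, 11/25, 127/25)
T2 scale by (1, 1/2, 2): (1, 11/25, 127/25) → (1, 11/50, 254/25)
T3 reflect across y = 0: (1, 11/50, 254/25) → (1, -11/50, 254/25)
T4 scale by (2, 3/2, -3): (1, -11/50, 254/25) → (2, -33/100, -762/25)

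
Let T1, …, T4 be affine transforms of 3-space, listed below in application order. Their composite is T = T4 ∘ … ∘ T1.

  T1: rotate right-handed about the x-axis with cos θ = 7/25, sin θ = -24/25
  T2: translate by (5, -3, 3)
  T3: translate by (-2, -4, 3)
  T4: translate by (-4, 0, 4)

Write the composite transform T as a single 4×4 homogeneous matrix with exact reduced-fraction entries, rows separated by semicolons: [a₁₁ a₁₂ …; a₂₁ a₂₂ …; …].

T1 = [1 0 0 0; 0 7/25 24/25 0; 0 -24/25 7/25 0; 0 0 0 1]
T2·T1 = [1 0 0 5; 0 7/25 24/25 -3; 0 -24/25 7/25 3; 0 0 0 1]
T3·…·T1 = [1 0 0 3; 0 7/25 24/25 -7; 0 -24/25 7/25 6; 0 0 0 1]
T4·…·T1 = [1 0 0 -1; 0 7/25 24/25 -7; 0 -24/25 7/25 10; 0 0 0 1]

T = [1 0 0 -1; 0 7/25 24/25 -7; 0 -24/25 7/25 10; 0 0 0 1]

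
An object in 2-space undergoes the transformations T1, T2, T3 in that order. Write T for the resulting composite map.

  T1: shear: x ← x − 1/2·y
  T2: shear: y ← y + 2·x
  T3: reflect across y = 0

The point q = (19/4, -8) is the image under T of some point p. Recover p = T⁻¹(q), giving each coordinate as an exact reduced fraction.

p = (4, -3/2)

T1 = [1 -1/2 0; 0 1 0; 0 0 1]
T2·T1 = [1 -1/2 0; 2 0 0; 0 0 1]
T3·…·T1 = [1 -1/2 0; -2 0 0; 0 0 1]
det M = -1; M⁻¹ = [0 -1/2 0; -2 -1 0; 0 0 1]
M⁻¹ · (19/4, -8)ᵀ = (4, -3/2)ᵀ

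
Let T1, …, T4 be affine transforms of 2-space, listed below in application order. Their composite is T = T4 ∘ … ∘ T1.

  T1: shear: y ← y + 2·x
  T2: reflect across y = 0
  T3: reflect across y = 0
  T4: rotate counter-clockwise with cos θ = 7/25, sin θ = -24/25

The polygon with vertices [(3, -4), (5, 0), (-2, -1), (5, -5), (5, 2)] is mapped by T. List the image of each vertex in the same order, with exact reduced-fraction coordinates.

T1 shear: y ← y + 2·x: (3, -4) → (3, 2); (5, 0) → (5, 10); (-2, -1) → (-2, -5); (5, -5) → (5, 5); (5, 2) → (5, 12)
T2 reflect across y = 0: (3, 2) → (3, -2); (5, 10) → (5, -10); (-2, -5) → (-2, 5); (5, 5) → (5, -5); (5, 12) → (5, -12)
T3 reflect across y = 0: (3, -2) → (3, 2); (5, -10) → (5, 10); (-2, 5) → (-2, -5); (5, -5) → (5, 5); (5, -12) → (5, 12)
T4 rotate counter-clockwise with cos θ = 7/25, sin θ = -24/25: (3, 2) → (69/25, -58/25); (5, 10) → (11, -2); (-2, -5) → (-134/25, 13/25); (5, 5) → (31/5, -17/5); (5, 12) → (323/25, -36/25)

image vertices: (69/25, -58/25), (11, -2), (-134/25, 13/25), (31/5, -17/5), (323/25, -36/25)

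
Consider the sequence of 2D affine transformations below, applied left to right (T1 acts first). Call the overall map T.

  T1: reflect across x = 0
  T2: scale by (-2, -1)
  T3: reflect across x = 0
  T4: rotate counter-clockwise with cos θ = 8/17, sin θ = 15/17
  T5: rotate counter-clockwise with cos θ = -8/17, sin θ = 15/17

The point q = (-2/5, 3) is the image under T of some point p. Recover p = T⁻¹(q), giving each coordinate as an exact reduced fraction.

p = (-1/5, 3)

T1 = [-1 0 0; 0 1 0; 0 0 1]
T2·T1 = [2 0 0; 0 -1 0; 0 0 1]
T3·…·T1 = [-2 0 0; 0 -1 0; 0 0 1]
T4·…·T1 = [-16/17 15/17 0; -30/17 -8/17 0; 0 0 1]
T5·…·T1 = [2 0 0; 0 1 0; 0 0 1]
det M = 2; M⁻¹ = [1/2 0 0; 0 1 0; 0 0 1]
M⁻¹ · (-2/5, 3)ᵀ = (-1/5, 3)ᵀ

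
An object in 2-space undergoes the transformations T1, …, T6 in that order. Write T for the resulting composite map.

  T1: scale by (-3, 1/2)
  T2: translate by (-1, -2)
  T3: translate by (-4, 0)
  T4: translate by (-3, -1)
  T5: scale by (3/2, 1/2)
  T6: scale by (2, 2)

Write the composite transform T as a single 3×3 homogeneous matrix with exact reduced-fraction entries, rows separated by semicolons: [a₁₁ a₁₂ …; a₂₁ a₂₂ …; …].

T = [-9 0 -24; 0 1/2 -3; 0 0 1]

T1 = [-3 0 0; 0 1/2 0; 0 0 1]
T2·T1 = [-3 0 -1; 0 1/2 -2; 0 0 1]
T3·…·T1 = [-3 0 -5; 0 1/2 -2; 0 0 1]
T4·…·T1 = [-3 0 -8; 0 1/2 -3; 0 0 1]
T5·…·T1 = [-9/2 0 -12; 0 1/4 -3/2; 0 0 1]
T6·…·T1 = [-9 0 -24; 0 1/2 -3; 0 0 1]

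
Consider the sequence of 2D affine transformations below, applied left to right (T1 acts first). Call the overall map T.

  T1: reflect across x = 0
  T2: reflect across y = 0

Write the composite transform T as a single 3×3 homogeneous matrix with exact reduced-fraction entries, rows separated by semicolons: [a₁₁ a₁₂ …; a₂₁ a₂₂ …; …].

T = [-1 0 0; 0 -1 0; 0 0 1]

T1 = [-1 0 0; 0 1 0; 0 0 1]
T2·T1 = [-1 0 0; 0 -1 0; 0 0 1]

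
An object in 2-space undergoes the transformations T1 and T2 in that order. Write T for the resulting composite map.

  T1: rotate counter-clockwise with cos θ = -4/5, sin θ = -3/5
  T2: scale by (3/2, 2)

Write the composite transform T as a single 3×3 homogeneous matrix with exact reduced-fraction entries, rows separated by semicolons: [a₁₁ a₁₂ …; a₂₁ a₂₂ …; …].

T1 = [-4/5 3/5 0; -3/5 -4/5 0; 0 0 1]
T2·T1 = [-6/5 9/10 0; -6/5 -8/5 0; 0 0 1]

T = [-6/5 9/10 0; -6/5 -8/5 0; 0 0 1]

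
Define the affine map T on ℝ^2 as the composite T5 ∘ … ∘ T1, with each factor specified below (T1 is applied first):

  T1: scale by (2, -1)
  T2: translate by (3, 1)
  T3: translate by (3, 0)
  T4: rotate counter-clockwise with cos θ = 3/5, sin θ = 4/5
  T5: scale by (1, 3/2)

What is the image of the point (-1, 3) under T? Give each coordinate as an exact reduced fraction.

T1 scale by (2, -1): (-1, 3) → (-2, -3)
T2 translate by (3, 1): (-2, -3) → (1, -2)
T3 translate by (3, 0): (1, -2) → (4, -2)
T4 rotate counter-clockwise with cos θ = 3/5, sin θ = 4/5: (4, -2) → (4, 2)
T5 scale by (1, 3/2): (4, 2) → (4, 3)

T(p) = (4, 3)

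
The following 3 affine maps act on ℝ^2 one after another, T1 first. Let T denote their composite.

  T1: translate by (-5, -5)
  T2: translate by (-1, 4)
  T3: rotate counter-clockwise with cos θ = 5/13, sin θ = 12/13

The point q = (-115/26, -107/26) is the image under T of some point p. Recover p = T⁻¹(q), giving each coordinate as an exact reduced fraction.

p = (1/2, 7/2)

T1 = [1 0 -5; 0 1 -5; 0 0 1]
T2·T1 = [1 0 -6; 0 1 -1; 0 0 1]
T3·…·T1 = [5/13 -12/13 -18/13; 12/13 5/13 -77/13; 0 0 1]
det M = 1; M⁻¹ = [5/13 12/13 6; -12/13 5/13 1; 0 0 1]
M⁻¹ · (-115/26, -107/26)ᵀ = (1/2, 7/2)ᵀ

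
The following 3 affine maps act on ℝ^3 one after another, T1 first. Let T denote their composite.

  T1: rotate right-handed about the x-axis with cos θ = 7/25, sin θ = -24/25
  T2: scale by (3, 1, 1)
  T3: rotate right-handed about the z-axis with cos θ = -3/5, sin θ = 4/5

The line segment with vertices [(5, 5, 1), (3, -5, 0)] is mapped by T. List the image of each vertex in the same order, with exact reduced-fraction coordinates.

image vertices: (-1361/125, 1323/125, -113/25), (-107/25, 201/25, 24/5)

T1 rotate right-handed about the x-axis with cos θ = 7/25, sin θ = -24/25: (5, 5, 1) → (5, 59/25, -113/25); (3, -5, 0) → (3, -7/5, 24/5)
T2 scale by (3, 1, 1): (5, 59/25, -113/25) → (15, 59/25, -113/25); (3, -7/5, 24/5) → (9, -7/5, 24/5)
T3 rotate right-handed about the z-axis with cos θ = -3/5, sin θ = 4/5: (15, 59/25, -113/25) → (-1361/125, 1323/125, -113/25); (9, -7/5, 24/5) → (-107/25, 201/25, 24/5)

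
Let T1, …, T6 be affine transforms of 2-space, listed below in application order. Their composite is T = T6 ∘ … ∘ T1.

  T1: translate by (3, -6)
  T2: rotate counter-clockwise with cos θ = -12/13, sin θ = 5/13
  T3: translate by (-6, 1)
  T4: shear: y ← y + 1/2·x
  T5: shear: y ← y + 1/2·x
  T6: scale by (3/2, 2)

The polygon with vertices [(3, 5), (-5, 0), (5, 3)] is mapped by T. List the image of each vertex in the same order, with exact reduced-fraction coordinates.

T1 translate by (3, -6): (3, 5) → (6, -1); (-5, 0) → (-2, -6); (5, 3) → (8, -3)
T2 rotate counter-clockwise with cos θ = -12/13, sin θ = 5/13: (6, -1) → (-67/13, 42/13); (-2, -6) → (54/13, 62/13); (8, -3) → (-81/13, 76/13)
T3 translate by (-6, 1): (-67/13, 42/13) → (-145/13, 55/13); (54/13, 62/13) → (-24/13, 75/13); (-81/13, 76/13) → (-159/13, 89/13)
T4 shear: y ← y + 1/2·x: (-145/13, 55/13) → (-145/13, -35/26); (-24/13, 75/13) → (-24/13, 63/13); (-159/13, 89/13) → (-159/13, 19/26)
T5 shear: y ← y + 1/2·x: (-145/13, -35/26) → (-145/13, -90/13); (-24/13, 63/13) → (-24/13, 51/13); (-159/13, 19/26) → (-159/13, -70/13)
T6 scale by (3/2, 2): (-145/13, -90/13) → (-435/26, -180/13); (-24/13, 51/13) → (-36/13, 102/13); (-159/13, -70/13) → (-477/26, -140/13)

image vertices: (-435/26, -180/13), (-36/13, 102/13), (-477/26, -140/13)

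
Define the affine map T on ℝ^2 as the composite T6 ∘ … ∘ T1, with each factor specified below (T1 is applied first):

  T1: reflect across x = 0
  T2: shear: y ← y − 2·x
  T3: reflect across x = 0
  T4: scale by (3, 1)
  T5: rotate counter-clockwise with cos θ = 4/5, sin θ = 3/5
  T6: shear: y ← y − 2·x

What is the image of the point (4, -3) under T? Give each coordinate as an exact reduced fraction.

T1 reflect across x = 0: (4, -3) → (-4, -3)
T2 shear: y ← y − 2·x: (-4, -3) → (-4, 5)
T3 reflect across x = 0: (-4, 5) → (4, 5)
T4 scale by (3, 1): (4, 5) → (12, 5)
T5 rotate counter-clockwise with cos θ = 4/5, sin θ = 3/5: (12, 5) → (33/5, 56/5)
T6 shear: y ← y − 2·x: (33/5, 56/5) → (33/5, -2)

T(p) = (33/5, -2)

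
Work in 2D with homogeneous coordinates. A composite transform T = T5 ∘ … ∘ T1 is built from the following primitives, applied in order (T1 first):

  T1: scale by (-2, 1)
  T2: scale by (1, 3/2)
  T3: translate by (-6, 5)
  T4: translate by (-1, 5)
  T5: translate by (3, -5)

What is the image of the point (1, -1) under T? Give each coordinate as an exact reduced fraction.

T(p) = (-6, 7/2)

T1 scale by (-2, 1): (1, -1) → (-2, -1)
T2 scale by (1, 3/2): (-2, -1) → (-2, -3/2)
T3 translate by (-6, 5): (-2, -3/2) → (-8, 7/2)
T4 translate by (-1, 5): (-8, 7/2) → (-9, 17/2)
T5 translate by (3, -5): (-9, 17/2) → (-6, 7/2)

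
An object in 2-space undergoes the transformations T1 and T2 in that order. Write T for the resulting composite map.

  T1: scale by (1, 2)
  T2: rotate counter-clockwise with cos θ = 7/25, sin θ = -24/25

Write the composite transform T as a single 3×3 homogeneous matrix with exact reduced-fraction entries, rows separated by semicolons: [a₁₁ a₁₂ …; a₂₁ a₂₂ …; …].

T1 = [1 0 0; 0 2 0; 0 0 1]
T2·T1 = [7/25 48/25 0; -24/25 14/25 0; 0 0 1]

T = [7/25 48/25 0; -24/25 14/25 0; 0 0 1]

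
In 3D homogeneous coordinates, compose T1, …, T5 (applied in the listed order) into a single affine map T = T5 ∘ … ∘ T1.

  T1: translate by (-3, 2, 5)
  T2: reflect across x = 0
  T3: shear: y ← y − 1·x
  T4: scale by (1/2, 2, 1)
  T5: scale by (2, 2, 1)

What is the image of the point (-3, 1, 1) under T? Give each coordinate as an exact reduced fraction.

T1 translate by (-3, 2, 5): (-3, 1, 1) → (-6, 3, 6)
T2 reflect across x = 0: (-6, 3, 6) → (6, 3, 6)
T3 shear: y ← y − 1·x: (6, 3, 6) → (6, -3, 6)
T4 scale by (1/2, 2, 1): (6, -3, 6) → (3, -6, 6)
T5 scale by (2, 2, 1): (3, -6, 6) → (6, -12, 6)

T(p) = (6, -12, 6)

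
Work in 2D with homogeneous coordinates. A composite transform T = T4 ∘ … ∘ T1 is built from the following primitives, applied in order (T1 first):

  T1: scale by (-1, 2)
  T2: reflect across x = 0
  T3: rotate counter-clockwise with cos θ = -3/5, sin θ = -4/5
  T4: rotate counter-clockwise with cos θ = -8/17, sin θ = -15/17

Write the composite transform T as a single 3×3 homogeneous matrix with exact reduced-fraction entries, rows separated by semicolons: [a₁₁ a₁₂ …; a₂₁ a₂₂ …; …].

T = [-36/85 -154/85 0; 77/85 -72/85 0; 0 0 1]

T1 = [-1 0 0; 0 2 0; 0 0 1]
T2·T1 = [1 0 0; 0 2 0; 0 0 1]
T3·…·T1 = [-3/5 8/5 0; -4/5 -6/5 0; 0 0 1]
T4·…·T1 = [-36/85 -154/85 0; 77/85 -72/85 0; 0 0 1]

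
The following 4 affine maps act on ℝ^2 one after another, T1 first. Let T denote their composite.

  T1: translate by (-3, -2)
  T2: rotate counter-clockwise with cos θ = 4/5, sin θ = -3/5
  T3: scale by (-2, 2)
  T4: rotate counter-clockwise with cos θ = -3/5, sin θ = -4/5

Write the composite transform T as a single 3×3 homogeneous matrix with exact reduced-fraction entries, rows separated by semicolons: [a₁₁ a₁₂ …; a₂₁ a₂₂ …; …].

T1 = [1 0 -3; 0 1 -2; 0 0 1]
T2·T1 = [4/5 3/5 -18/5; -3/5 4/5 1/5; 0 0 1]
T3·…·T1 = [-8/5 -6/5 36/5; -6/5 8/5 2/5; 0 0 1]
T4·…·T1 = [0 2 -4; 2 0 -6; 0 0 1]

T = [0 2 -4; 2 0 -6; 0 0 1]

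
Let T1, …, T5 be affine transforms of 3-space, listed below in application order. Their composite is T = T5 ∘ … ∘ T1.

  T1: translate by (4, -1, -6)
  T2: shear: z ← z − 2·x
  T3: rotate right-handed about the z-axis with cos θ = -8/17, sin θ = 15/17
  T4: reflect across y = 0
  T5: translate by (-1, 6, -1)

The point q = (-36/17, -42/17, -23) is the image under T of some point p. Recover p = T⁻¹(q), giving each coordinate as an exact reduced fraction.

T1 = [1 0 0 4; 0 1 0 -1; 0 0 1 -6; 0 0 0 1]
T2·T1 = [1 0 0 4; 0 1 0 -1; -2 0 1 -14; 0 0 0 1]
T3·…·T1 = [-8/17 -15/17 0 -1; 15/17 -8/17 0 4; -2 0 1 -14; 0 0 0 1]
T4·…·T1 = [-8/17 -15/17 0 -1; -15/17 8/17 0 -4; -2 0 1 -14; 0 0 0 1]
T5·…·T1 = [-8/17 -15/17 0 -2; -15/17 8/17 0 2; -2 0 1 -15; 0 0 0 1]
det M = -1; M⁻¹ = [-8/17 -15/17 0 14/17; -15/17 8/17 0 -46/17; -16/17 -30/17 1 283/17; 0 0 0 1]
M⁻¹ · (-36/17, -42/17, -23)ᵀ = (4, -2, 0)ᵀ

p = (4, -2, 0)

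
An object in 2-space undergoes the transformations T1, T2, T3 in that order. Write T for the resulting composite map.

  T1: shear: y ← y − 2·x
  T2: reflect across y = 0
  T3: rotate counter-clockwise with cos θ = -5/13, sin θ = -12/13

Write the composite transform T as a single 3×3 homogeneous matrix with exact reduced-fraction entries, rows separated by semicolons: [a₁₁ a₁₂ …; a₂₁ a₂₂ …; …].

T = [19/13 -12/13 0; -22/13 5/13 0; 0 0 1]

T1 = [1 0 0; -2 1 0; 0 0 1]
T2·T1 = [1 0 0; 2 -1 0; 0 0 1]
T3·…·T1 = [19/13 -12/13 0; -22/13 5/13 0; 0 0 1]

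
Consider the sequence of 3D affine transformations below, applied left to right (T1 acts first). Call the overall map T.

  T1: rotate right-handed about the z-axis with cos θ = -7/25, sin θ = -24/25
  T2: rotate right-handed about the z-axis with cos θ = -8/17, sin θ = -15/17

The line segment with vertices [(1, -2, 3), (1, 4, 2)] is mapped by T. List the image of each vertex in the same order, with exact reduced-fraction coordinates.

image vertices: (58/85, 181/85, 3), (-1492/425, -919/425, 2)

T1 rotate right-handed about the z-axis with cos θ = -7/25, sin θ = -24/25: (1, -2, 3) → (-11/5, -2/5, 3); (1, 4, 2) → (89/25, -52/25, 2)
T2 rotate right-handed about the z-axis with cos θ = -8/17, sin θ = -15/17: (-11/5, -2/5, 3) → (58/85, 181/85, 3); (89/25, -52/25, 2) → (-1492/425, -919/425, 2)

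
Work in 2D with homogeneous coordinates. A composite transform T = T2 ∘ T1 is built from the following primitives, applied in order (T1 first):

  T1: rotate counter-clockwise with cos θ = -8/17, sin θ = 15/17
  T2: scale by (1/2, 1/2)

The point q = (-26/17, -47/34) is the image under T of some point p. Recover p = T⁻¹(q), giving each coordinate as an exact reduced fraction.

p = (-1, 4)

T1 = [-8/17 -15/17 0; 15/17 -8/17 0; 0 0 1]
T2·T1 = [-4/17 -15/34 0; 15/34 -4/17 0; 0 0 1]
det M = 1/4; M⁻¹ = [-16/17 30/17 0; -30/17 -16/17 0; 0 0 1]
M⁻¹ · (-26/17, -47/34)ᵀ = (-1, 4)ᵀ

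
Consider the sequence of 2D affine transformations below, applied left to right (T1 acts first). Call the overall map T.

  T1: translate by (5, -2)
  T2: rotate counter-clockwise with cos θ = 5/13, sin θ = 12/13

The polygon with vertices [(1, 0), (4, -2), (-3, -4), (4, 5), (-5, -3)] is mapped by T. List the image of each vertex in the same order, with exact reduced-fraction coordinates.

image vertices: (54/13, 62/13), (93/13, 88/13), (82/13, -6/13), (9/13, 123/13), (60/13, -25/13)

T1 translate by (5, -2): (1, 0) → (6, -2); (4, -2) → (9, -4); (-3, -4) → (2, -6); (4, 5) → (9, 3); (-5, -3) → (0, -5)
T2 rotate counter-clockwise with cos θ = 5/13, sin θ = 12/13: (6, -2) → (54/13, 62/13); (9, -4) → (93/13, 88/13); (2, -6) → (82/13, -6/13); (9, 3) → (9/13, 123/13); (0, -5) → (60/13, -25/13)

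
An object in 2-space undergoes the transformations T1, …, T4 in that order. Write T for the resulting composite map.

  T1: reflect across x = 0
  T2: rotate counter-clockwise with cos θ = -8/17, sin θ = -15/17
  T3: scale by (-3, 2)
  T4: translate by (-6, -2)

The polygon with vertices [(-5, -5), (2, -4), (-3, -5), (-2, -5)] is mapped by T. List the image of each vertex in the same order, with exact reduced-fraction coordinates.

image vertices: (243/17, -104/17), (30/17, 90/17), (195/17, -44/17), (171/17, -14/17)

T1 reflect across x = 0: (-5, -5) → (5, -5); (2, -4) → (-2, -4); (-3, -5) → (3, -5); (-2, -5) → (2, -5)
T2 rotate counter-clockwise with cos θ = -8/17, sin θ = -15/17: (5, -5) → (-115/17, -35/17); (-2, -4) → (-44/17, 62/17); (3, -5) → (-99/17, -5/17); (2, -5) → (-91/17, 10/17)
T3 scale by (-3, 2): (-115/17, -35/17) → (345/17, -70/17); (-44/17, 62/17) → (132/17, 124/17); (-99/17, -5/17) → (297/17, -10/17); (-91/17, 10/17) → (273/17, 20/17)
T4 translate by (-6, -2): (345/17, -70/17) → (243/17, -104/17); (132/17, 124/17) → (30/17, 90/17); (297/17, -10/17) → (195/17, -44/17); (273/17, 20/17) → (171/17, -14/17)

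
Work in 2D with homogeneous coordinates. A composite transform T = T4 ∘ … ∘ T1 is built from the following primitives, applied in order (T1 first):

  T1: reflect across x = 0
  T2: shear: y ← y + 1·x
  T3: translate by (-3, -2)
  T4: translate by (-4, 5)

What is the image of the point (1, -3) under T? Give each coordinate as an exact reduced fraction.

T(p) = (-8, -1)

T1 reflect across x = 0: (1, -3) → (-1, -3)
T2 shear: y ← y + 1·x: (-1, -3) → (-1, -4)
T3 translate by (-3, -2): (-1, -4) → (-4, -6)
T4 translate by (-4, 5): (-4, -6) → (-8, -1)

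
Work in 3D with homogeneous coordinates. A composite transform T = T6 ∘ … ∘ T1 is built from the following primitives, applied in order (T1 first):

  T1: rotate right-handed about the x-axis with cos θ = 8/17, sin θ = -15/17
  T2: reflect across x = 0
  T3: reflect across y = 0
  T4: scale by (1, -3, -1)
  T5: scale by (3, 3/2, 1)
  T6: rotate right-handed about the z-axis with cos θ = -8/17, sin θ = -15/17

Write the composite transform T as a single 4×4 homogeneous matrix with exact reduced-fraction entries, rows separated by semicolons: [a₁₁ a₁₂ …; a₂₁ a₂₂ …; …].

T1 = [1 0 0 0; 0 8/17 15/17 0; 0 -15/17 8/17 0; 0 0 0 1]
T2·T1 = [-1 0 0 0; 0 8/17 15/17 0; 0 -15/17 8/17 0; 0 0 0 1]
T3·…·T1 = [-1 0 0 0; 0 -8/17 -15/17 0; 0 -15/17 8/17 0; 0 0 0 1]
T4·…·T1 = [-1 0 0 0; 0 24/17 45/17 0; 0 15/17 -8/17 0; 0 0 0 1]
T5·…·T1 = [-3 0 0 0; 0 36/17 135/34 0; 0 15/17 -8/17 0; 0 0 0 1]
T6·…·T1 = [24/17 540/289 2025/578 0; 45/17 -288/289 -540/289 0; 0 15/17 -8/17 0; 0 0 0 1]

T = [24/17 540/289 2025/578 0; 45/17 -288/289 -540/289 0; 0 15/17 -8/17 0; 0 0 0 1]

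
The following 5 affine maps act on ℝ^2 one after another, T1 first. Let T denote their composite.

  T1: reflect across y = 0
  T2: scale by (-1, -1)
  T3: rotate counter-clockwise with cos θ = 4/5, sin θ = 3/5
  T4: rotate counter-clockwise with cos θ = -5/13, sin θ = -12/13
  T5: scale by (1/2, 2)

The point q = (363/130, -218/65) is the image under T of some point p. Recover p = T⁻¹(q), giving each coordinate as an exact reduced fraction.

p = (-3, 5)

T1 = [1 0 0; 0 -1 0; 0 0 1]
T2·T1 = [-1 0 0; 0 1 0; 0 0 1]
T3·…·T1 = [-4/5 -3/5 0; -3/5 4/5 0; 0 0 1]
T4·…·T1 = [-16/65 63/65 0; 63/65 16/65 0; 0 0 1]
T5·…·T1 = [-8/65 63/130 0; 126/65 32/65 0; 0 0 1]
det M = -1; M⁻¹ = [-32/65 63/130 0; 126/65 8/65 0; 0 0 1]
M⁻¹ · (363/130, -218/65)ᵀ = (-3, 5)ᵀ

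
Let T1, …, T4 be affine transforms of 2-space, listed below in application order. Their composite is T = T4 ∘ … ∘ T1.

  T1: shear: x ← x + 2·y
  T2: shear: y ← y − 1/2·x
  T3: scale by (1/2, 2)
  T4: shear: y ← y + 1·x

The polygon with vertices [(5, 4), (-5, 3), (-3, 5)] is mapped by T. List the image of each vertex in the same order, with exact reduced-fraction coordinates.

image vertices: (13/2, 3/2), (1/2, 11/2), (7/2, 13/2)

T1 shear: x ← x + 2·y: (5, 4) → (13, 4); (-5, 3) → (1, 3); (-3, 5) → (7, 5)
T2 shear: y ← y − 1/2·x: (13, 4) → (13, -5/2); (1, 3) → (1, 5/2); (7, 5) → (7, 3/2)
T3 scale by (1/2, 2): (13, -5/2) → (13/2, -5); (1, 5/2) → (1/2, 5); (7, 3/2) → (7/2, 3)
T4 shear: y ← y + 1·x: (13/2, -5) → (13/2, 3/2); (1/2, 5) → (1/2, 11/2); (7/2, 3) → (7/2, 13/2)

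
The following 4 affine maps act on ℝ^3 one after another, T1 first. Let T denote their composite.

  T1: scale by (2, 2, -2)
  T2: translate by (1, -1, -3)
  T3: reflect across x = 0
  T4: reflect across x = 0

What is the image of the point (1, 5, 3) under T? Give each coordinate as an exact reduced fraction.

T(p) = (3, 9, -9)

T1 scale by (2, 2, -2): (1, 5, 3) → (2, 10, -6)
T2 translate by (1, -1, -3): (2, 10, -6) → (3, 9, -9)
T3 reflect across x = 0: (3, 9, -9) → (-3, 9, -9)
T4 reflect across x = 0: (-3, 9, -9) → (3, 9, -9)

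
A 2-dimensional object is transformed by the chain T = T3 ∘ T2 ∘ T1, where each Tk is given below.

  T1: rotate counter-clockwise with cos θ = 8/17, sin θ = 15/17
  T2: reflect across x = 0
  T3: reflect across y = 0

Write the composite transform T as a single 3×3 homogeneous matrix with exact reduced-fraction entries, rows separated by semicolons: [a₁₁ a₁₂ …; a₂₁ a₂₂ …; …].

T = [-8/17 15/17 0; -15/17 -8/17 0; 0 0 1]

T1 = [8/17 -15/17 0; 15/17 8/17 0; 0 0 1]
T2·T1 = [-8/17 15/17 0; 15/17 8/17 0; 0 0 1]
T3·…·T1 = [-8/17 15/17 0; -15/17 -8/17 0; 0 0 1]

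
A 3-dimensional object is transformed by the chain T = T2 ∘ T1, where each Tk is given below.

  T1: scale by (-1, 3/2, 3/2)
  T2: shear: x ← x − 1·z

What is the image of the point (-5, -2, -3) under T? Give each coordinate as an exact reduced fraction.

T(p) = (19/2, -3, -9/2)

T1 scale by (-1, 3/2, 3/2): (-5, -2, -3) → (5, -3, -9/2)
T2 shear: x ← x − 1·z: (5, -3, -9/2) → (19/2, -3, -9/2)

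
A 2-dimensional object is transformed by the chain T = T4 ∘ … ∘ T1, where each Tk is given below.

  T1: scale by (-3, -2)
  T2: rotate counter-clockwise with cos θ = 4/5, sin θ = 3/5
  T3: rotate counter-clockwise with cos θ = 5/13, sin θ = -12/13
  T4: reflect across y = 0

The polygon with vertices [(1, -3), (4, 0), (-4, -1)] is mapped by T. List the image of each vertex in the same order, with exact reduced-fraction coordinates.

image vertices: (6/13, -87/13), (-672/65, -396/65), (738/65, 284/65)

T1 scale by (-3, -2): (1, -3) → (-3, 6); (4, 0) → (-12, 0); (-4, -1) → (12, 2)
T2 rotate counter-clockwise with cos θ = 4/5, sin θ = 3/5: (-3, 6) → (-6, 3); (-12, 0) → (-48/5, -36/5); (12, 2) → (42/5, 44/5)
T3 rotate counter-clockwise with cos θ = 5/13, sin θ = -12/13: (-6, 3) → (6/13, 87/13); (-48/5, -36/5) → (-672/65, 396/65); (42/5, 44/5) → (738/65, -284/65)
T4 reflect across y = 0: (6/13, 87/13) → (6/13, -87/13); (-672/65, 396/65) → (-672/65, -396/65); (738/65, -284/65) → (738/65, 284/65)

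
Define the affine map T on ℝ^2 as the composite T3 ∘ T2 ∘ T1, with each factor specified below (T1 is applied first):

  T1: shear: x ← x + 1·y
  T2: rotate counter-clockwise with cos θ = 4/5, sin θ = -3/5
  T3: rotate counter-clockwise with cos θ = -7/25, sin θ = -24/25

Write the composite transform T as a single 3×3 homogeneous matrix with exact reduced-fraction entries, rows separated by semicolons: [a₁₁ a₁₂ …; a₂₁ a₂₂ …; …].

T = [-4/5 -1/5 0; -3/5 -7/5 0; 0 0 1]

T1 = [1 1 0; 0 1 0; 0 0 1]
T2·T1 = [4/5 7/5 0; -3/5 1/5 0; 0 0 1]
T3·…·T1 = [-4/5 -1/5 0; -3/5 -7/5 0; 0 0 1]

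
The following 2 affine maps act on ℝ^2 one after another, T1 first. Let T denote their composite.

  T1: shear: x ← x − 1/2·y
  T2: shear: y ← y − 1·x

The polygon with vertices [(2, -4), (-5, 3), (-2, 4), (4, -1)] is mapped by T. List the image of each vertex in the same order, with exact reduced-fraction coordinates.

image vertices: (4, -8), (-13/2, 19/2), (-4, 8), (9/2, -11/2)

T1 shear: x ← x − 1/2·y: (2, -4) → (4, -4); (-5, 3) → (-13/2, 3); (-2, 4) → (-4, 4); (4, -1) → (9/2, -1)
T2 shear: y ← y − 1·x: (4, -4) → (4, -8); (-13/2, 3) → (-13/2, 19/2); (-4, 4) → (-4, 8); (9/2, -1) → (9/2, -11/2)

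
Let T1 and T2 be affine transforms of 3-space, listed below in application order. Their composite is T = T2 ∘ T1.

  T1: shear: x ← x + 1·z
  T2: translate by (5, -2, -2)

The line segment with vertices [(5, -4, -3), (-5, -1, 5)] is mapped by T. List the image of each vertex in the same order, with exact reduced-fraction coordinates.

T1 shear: x ← x + 1·z: (5, -4, -3) → (2, -4, -3); (-5, -1, 5) → (0, -1, 5)
T2 translate by (5, -2, -2): (2, -4, -3) → (7, -6, -5); (0, -1, 5) → (5, -3, 3)

image vertices: (7, -6, -5), (5, -3, 3)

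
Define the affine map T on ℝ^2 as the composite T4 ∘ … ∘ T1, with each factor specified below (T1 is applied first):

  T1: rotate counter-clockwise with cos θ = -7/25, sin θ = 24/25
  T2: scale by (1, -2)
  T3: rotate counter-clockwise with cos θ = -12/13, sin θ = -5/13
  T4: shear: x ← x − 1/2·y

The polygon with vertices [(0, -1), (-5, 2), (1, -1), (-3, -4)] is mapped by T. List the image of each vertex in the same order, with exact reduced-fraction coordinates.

image vertices: (-382/325, 48/325), (6143/650, -3151/325), (-1687/650, 659/325), (-287/650, -1641/325)

T1 rotate counter-clockwise with cos θ = -7/25, sin θ = 24/25: (0, -1) → (24/25, 7/25); (-5, 2) → (-13/25, -134/25); (1, -1) → (17/25, 31/25); (-3, -4) → (117/25, -44/25)
T2 scale by (1, -2): (24/25, 7/25) → (24/25, -14/25); (-13/25, -134/25) → (-13/25, 268/25); (17/25, 31/25) → (17/25, -62/25); (117/25, -44/25) → (117/25, 88/25)
T3 rotate counter-clockwise with cos θ = -12/13, sin θ = -5/13: (24/25, -14/25) → (-358/325, 48/325); (-13/25, 268/25) → (1496/325, -3151/325); (17/25, -62/25) → (-514/325, 659/325); (117/25, 88/25) → (-964/325, -1641/325)
T4 shear: x ← x − 1/2·y: (-358/325, 48/325) → (-382/325, 48/325); (1496/325, -3151/325) → (6143/650, -3151/325); (-514/325, 659/325) → (-1687/650, 659/325); (-964/325, -1641/325) → (-287/650, -1641/325)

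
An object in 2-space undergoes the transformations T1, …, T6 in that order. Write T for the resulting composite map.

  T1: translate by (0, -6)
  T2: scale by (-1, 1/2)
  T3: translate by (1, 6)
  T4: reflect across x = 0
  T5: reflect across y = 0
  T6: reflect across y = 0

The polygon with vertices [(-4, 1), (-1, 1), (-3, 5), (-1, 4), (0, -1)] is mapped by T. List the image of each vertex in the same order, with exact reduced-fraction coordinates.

T1 translate by (0, -6): (-4, 1) → (-4, -5); (-1, 1) → (-1, -5); (-3, 5) → (-3, -1); (-1, 4) → (-1, -2); (0, -1) → (0, -7)
T2 scale by (-1, 1/2): (-4, -5) → (4, -5/2); (-1, -5) → (1, -5/2); (-3, -1) → (3, -1/2); (-1, -2) → (1, -1); (0, -7) → (0, -7/2)
T3 translate by (1, 6): (4, -5/2) → (5, 7/2); (1, -5/2) → (2, 7/2); (3, -1/2) → (4, 11/2); (1, -1) → (2, 5); (0, -7/2) → (1, 5/2)
T4 reflect across x = 0: (5, 7/2) → (-5, 7/2); (2, 7/2) → (-2, 7/2); (4, 11/2) → (-4, 11/2); (2, 5) → (-2, 5); (1, 5/2) → (-1, 5/2)
T5 reflect across y = 0: (-5, 7/2) → (-5, -7/2); (-2, 7/2) → (-2, -7/2); (-4, 11/2) → (-4, -11/2); (-2, 5) → (-2, -5); (-1, 5/2) → (-1, -5/2)
T6 reflect across y = 0: (-5, -7/2) → (-5, 7/2); (-2, -7/2) → (-2, 7/2); (-4, -11/2) → (-4, 11/2); (-2, -5) → (-2, 5); (-1, -5/2) → (-1, 5/2)

image vertices: (-5, 7/2), (-2, 7/2), (-4, 11/2), (-2, 5), (-1, 5/2)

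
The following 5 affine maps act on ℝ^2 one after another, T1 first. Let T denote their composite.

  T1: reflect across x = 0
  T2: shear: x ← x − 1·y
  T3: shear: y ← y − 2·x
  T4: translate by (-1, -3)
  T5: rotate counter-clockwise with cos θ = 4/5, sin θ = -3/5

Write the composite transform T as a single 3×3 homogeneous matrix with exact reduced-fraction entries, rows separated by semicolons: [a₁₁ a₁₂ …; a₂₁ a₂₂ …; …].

T = [2/5 1 -13/5; 11/5 3 -9/5; 0 0 1]

T1 = [-1 0 0; 0 1 0; 0 0 1]
T2·T1 = [-1 -1 0; 0 1 0; 0 0 1]
T3·…·T1 = [-1 -1 0; 2 3 0; 0 0 1]
T4·…·T1 = [-1 -1 -1; 2 3 -3; 0 0 1]
T5·…·T1 = [2/5 1 -13/5; 11/5 3 -9/5; 0 0 1]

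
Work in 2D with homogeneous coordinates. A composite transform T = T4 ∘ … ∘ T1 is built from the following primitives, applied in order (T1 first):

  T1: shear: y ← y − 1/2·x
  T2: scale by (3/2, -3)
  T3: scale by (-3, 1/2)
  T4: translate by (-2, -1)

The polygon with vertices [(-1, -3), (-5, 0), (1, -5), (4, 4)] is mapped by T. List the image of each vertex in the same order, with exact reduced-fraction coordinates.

T1 shear: y ← y − 1/2·x: (-1, -3) → (-1, -5/2); (-5, 0) → (-5, 5/2); (1, -5) → (1, -11/2); (4, 4) → (4, 2)
T2 scale by (3/2, -3): (-1, -5/2) → (-3/2, 15/2); (-5, 5/2) → (-15/2, -15/2); (1, -11/2) → (3/2, 33/2); (4, 2) → (6, -6)
T3 scale by (-3, 1/2): (-3/2, 15/2) → (9/2, 15/4); (-15/2, -15/2) → (45/2, -15/4); (3/2, 33/2) → (-9/2, 33/4); (6, -6) → (-18, -3)
T4 translate by (-2, -1): (9/2, 15/4) → (5/2, 11/4); (45/2, -15/4) → (41/2, -19/4); (-9/2, 33/4) → (-13/2, 29/4); (-18, -3) → (-20, -4)

image vertices: (5/2, 11/4), (41/2, -19/4), (-13/2, 29/4), (-20, -4)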